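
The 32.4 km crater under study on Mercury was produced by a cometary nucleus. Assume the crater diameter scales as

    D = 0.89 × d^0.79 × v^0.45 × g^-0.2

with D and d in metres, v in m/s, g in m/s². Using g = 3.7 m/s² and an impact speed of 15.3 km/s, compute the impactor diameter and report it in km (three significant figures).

Rearranging for d: d = [D / (0.89 · 15300^0.45 · 3.7^-0.2)]^(1/0.79).
D = 32400 m.
15300^0.45 = 76.40
3.7^-0.2 = 0.7698
Denominator = 0.89 × 76.40 × 0.7698 = 52.34
D / 52.34 = 32400 / 52.34 = 619.0
d = 619.0^(1/0.79) = 619.0^1.2658 = 3418 m

d ≈ 3.42 km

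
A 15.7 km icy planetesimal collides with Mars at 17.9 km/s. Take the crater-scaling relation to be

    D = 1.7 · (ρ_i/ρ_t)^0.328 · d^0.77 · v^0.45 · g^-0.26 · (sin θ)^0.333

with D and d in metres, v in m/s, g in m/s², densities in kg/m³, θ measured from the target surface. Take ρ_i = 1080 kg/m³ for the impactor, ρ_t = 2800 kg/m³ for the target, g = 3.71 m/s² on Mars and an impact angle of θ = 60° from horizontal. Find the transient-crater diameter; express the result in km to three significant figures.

In SI units: d = 15700 m, v = 17900 m/s.
(ρ_i/ρ_t)^0.328 = (1080/2800)^0.328 = 0.7316
d^0.77 = 15700^0.77 = 1702
v^0.45 = 17900^0.45 = 81.99
g^-0.26 = 3.71^-0.26 = 0.7112
(sin 60°)^0.333 = 0.8660^0.333 = 0.9532
D = 1.7 × 0.7316 × 1702 × 81.99 × 0.7112 × 0.9532 = 1.177 × 10^5 m
   = 117.7 km

D ≈ 118 km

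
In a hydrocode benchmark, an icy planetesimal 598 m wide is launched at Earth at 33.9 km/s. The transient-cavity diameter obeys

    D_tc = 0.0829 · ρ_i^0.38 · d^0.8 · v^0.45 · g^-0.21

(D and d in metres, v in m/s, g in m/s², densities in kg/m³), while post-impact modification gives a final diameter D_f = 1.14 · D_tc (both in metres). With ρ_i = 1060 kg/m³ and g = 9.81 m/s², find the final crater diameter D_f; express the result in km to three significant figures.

D_f ≈ 15.0 km

v = 33900 m/s.
ρ_i^0.38 = 1060^0.38 = 14.11
d^0.8 = 598^0.8 = 166.5
v^0.45 = 33900^0.45 = 109.3
g^-0.21 = 9.81^-0.21 = 0.6191
D_tc = 0.0829 × 14.11 × 166.5 × 109.3 × 0.6191 = 13180 m
D_f = 1.14 × 13180 = 15025 m
     = 15.03 km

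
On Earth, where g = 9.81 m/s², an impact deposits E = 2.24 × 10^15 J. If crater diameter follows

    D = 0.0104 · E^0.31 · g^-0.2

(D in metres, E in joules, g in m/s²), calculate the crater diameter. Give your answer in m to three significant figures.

D ≈ 378 m

E^0.31 = (2.24 × 10^15)^0.31 = 5.736 × 10^4
g^-0.2 = 9.81^-0.2 = 0.6334
D = 0.0104 × 5.736 × 10^4 × 0.6334 = 377.9 m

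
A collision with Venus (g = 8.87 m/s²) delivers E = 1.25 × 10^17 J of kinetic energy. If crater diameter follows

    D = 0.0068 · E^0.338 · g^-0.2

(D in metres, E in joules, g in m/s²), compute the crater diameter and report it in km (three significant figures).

E^0.338 = (1.25 × 10^17)^0.338 = 6.008 × 10^5
g^-0.2 = 8.87^-0.2 = 0.6463
D = 0.0068 × 6.008 × 10^5 × 0.6463 = 2640 m
   = 2.640 km

D ≈ 2.64 km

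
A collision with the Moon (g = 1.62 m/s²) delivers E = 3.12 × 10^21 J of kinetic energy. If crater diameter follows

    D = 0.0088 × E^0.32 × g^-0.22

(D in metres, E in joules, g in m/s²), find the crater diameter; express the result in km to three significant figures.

E^0.32 = (3.12 × 10^21)^0.32 = 7.553 × 10^6
g^-0.22 = 1.62^-0.22 = 0.8993
D = 0.0088 × 7.553 × 10^6 × 0.8993 = 59773 m
   = 59.77 km

D ≈ 59.8 km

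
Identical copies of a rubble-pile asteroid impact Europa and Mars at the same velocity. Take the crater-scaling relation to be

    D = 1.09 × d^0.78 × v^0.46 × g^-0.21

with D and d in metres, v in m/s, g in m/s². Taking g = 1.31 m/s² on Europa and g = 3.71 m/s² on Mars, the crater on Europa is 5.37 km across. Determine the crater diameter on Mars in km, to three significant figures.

D ≈ 4.32 km

All impactor-dependent factors cancel in the ratio, leaving D_Mars/D_Europa = (g_Mars/g_Europa)^-0.21.
(3.71/1.31)^-0.21 = 2.832^-0.21 = 0.8036
D_Mars = 0.8036 × 5.37 km = 4.32 km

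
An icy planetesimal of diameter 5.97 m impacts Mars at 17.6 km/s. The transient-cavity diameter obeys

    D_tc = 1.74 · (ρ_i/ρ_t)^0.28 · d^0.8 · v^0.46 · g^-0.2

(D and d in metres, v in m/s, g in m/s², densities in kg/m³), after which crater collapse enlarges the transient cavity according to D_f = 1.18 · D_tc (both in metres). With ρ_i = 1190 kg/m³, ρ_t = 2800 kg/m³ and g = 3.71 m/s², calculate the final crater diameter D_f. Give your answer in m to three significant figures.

D_f ≈ 466 m

v = 17600 m/s.
(ρ_i/ρ_t)^0.28 = (1190/2800)^0.28 = 0.7870
d^0.8 = 5.97^0.8 = 4.176
v^0.46 = 17600^0.46 = 89.73
g^-0.2 = 3.71^-0.2 = 0.7694
D_tc = 1.74 × 0.7870 × 4.176 × 89.73 × 0.7694 = 394.8 m
D_f = 1.18 × 394.8 = 465.9 m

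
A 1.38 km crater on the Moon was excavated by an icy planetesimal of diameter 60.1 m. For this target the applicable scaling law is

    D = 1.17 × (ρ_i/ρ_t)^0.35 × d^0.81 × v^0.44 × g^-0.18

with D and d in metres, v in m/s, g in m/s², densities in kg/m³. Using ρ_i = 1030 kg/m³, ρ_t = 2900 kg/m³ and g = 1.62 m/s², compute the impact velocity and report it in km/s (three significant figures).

v ≈ 14.1 km/s

Rearranging for v: v = [D / (1.17 · (1030/2900)^0.35 · 60.1^0.81 · 1.62^-0.18)]^(1/0.44).
D = 1380 m.
(1030/2900)^0.35 = 0.6961
60.1^0.81 = 27.60
1.62^-0.18 = 0.9168
Denominator = 1.17 × 0.6961 × 27.60 × 0.9168 = 20.61
D / 20.61 = 1380 / 20.61 = 66.96
v = 66.96^(1/0.44) = 66.96^2.2727 = 14110 m/s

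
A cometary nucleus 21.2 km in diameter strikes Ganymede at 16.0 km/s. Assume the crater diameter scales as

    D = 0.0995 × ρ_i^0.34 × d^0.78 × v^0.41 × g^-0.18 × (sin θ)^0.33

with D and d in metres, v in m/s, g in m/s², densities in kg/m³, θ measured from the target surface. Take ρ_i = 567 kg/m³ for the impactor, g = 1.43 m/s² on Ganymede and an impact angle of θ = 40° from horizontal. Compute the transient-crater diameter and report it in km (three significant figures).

In SI units: d = 21200 m, v = 16000 m/s.
ρ_i^0.34 = 567^0.34 = 8.634
d^0.78 = 21200^0.78 = 2369
v^0.41 = 16000^0.41 = 52.93
g^-0.18 = 1.43^-0.18 = 0.9376
(sin 40°)^0.33 = 0.6428^0.33 = 0.8643
D = 0.0995 × 8.634 × 2369 × 52.93 × 0.9376 × 0.8643 = 87294 m
   = 87.29 km

D ≈ 87.3 km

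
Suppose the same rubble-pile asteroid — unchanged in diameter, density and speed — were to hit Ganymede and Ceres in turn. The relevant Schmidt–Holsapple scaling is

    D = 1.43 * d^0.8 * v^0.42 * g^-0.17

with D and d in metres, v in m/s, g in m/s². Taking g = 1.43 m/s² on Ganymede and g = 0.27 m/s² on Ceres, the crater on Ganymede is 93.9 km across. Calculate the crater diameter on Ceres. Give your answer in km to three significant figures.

D ≈ 125 km

All impactor-dependent factors cancel in the ratio, leaving D_Ceres/D_Ganymede = (g_Ceres/g_Ganymede)^-0.17.
(0.27/1.43)^-0.17 = 0.1888^-0.17 = 1.328
D_Ceres = 1.328 × 93.9 km = 125 km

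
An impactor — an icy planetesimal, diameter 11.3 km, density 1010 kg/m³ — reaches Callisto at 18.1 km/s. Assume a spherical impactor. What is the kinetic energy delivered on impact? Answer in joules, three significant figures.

d = 11300 m; v = 18100 m/s.
Mass m = (π/6) ρ d³ = (π/6) × 1010 × (11300)³ = 7.631 × 10^14 kg
E = ½ m v² = 0.5 × 7.631 × 10^14 × (18100)² = 1.250 × 10^23 J

E ≈ 1.25 × 10^23 J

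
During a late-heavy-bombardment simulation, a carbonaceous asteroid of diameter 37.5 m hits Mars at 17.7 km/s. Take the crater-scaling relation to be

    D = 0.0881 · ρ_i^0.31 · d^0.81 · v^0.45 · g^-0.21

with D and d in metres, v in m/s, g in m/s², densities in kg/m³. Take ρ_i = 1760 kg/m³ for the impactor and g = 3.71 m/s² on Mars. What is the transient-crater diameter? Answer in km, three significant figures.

D ≈ 1.04 km

In SI units: v = 17700 m/s.
ρ_i^0.31 = 1760^0.31 = 10.14
d^0.81 = 37.5^0.81 = 18.83
v^0.45 = 17700^0.45 = 81.58
g^-0.21 = 3.71^-0.21 = 0.7593
D = 0.0881 × 10.14 × 18.83 × 81.58 × 0.7593 = 1042 m
   = 1.042 km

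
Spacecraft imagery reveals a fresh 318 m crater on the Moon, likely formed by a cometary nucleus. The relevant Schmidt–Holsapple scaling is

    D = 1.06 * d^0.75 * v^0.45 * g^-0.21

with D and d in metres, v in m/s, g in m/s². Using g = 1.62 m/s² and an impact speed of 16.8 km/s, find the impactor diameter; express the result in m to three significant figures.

d ≈ 6.70 m

Rearranging for d: d = [D / (1.06 · 16800^0.45 · 1.62^-0.21)]^(1/0.75).
16800^0.45 = 79.69
1.62^-0.21 = 0.9037
Denominator = 1.06 × 79.69 × 0.9037 = 76.34
D / 76.34 = 318 / 76.34 = 4.166
d = 4.166^(1/0.75) = 4.166^1.3333 = 6.703 m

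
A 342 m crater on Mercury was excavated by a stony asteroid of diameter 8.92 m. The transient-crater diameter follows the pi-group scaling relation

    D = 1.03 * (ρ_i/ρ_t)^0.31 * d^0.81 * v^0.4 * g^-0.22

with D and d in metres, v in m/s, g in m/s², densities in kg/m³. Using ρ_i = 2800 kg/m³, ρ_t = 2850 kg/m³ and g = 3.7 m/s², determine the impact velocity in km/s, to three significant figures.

Rearranging for v: v = [D / (1.03 · (2800/2850)^0.31 · 8.92^0.81 · 3.7^-0.22)]^(1/0.4).
(2800/2850)^0.31 = 0.9945
8.92^0.81 = 5.886
3.7^-0.22 = 0.7499
Denominator = 1.03 × 0.9945 × 5.886 × 0.7499 = 4.521
D / 4.521 = 342 / 4.521 = 75.65
v = 75.65^(1/0.4) = 75.65^2.5 = 49776 m/s

v ≈ 49.8 km/s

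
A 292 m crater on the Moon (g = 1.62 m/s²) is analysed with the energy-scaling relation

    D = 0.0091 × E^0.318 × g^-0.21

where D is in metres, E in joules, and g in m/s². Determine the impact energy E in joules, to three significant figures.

Rearranging: E = [D / (0.0091 · g^-0.21)]^(1/0.318).
g^-0.21 = 1.62^-0.21 = 0.9037
D / (0.0091 × 0.9037) = 292 / (8.224 × 10^-3) = 3.551 × 10^4
E = (3.551 × 10^4)^3.1447 = 2.039 × 10^14 J

E ≈ 2.04 × 10^14 J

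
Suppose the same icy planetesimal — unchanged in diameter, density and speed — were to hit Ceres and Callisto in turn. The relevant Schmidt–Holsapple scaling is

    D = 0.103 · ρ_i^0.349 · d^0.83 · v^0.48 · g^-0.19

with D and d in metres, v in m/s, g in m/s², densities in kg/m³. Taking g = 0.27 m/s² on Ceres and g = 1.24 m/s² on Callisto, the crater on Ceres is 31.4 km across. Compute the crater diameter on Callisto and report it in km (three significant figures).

All impactor-dependent factors cancel in the ratio, leaving D_Callisto/D_Ceres = (g_Callisto/g_Ceres)^-0.19.
(1.24/0.27)^-0.19 = 4.593^-0.19 = 0.7485
D_Callisto = 0.7485 × 31.4 km = 23.5 km

D ≈ 23.5 km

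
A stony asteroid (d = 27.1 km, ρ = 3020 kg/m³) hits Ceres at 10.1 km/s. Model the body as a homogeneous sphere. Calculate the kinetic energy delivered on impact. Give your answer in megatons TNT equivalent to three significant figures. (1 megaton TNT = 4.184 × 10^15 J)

E ≈ 3.84 × 10^8 Mt TNT

d = 27100 m; v = 10100 m/s.
Mass m = (π/6) ρ d³ = (π/6) × 3020 × (27100)³ = 3.147 × 10^16 kg
E = ½ m v² = 0.5 × 3.147 × 10^16 × (10100)² = 1.605 × 10^24 J
   = 1.605 × 10^24 / 4.184×10^15 = 3.836 × 10^8 Mt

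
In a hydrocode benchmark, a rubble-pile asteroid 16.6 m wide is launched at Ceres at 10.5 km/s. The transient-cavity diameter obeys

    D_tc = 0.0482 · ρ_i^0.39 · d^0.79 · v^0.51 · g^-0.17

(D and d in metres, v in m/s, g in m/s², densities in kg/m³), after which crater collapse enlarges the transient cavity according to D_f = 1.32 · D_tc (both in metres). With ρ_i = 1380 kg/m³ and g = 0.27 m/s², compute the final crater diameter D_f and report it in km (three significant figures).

v = 10500 m/s.
ρ_i^0.39 = 1380^0.39 = 16.77
d^0.79 = 16.6^0.79 = 9.202
v^0.51 = 10500^0.51 = 112.4
g^-0.17 = 0.27^-0.17 = 1.249
D_tc = 0.0482 × 16.77 × 9.202 × 112.4 × 1.249 = 1044 m
D_f = 1.32 × 1044 = 1378 m
     = 1.378 km

D_f ≈ 1.38 km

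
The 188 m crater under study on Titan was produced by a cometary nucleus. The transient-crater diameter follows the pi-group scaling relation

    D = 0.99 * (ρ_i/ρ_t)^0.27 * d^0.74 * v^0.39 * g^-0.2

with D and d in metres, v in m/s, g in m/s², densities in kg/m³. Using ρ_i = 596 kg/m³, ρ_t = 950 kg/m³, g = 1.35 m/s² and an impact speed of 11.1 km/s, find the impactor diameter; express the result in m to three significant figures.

Rearranging for d: d = [D / (0.99 · (596/950)^0.27 · 11100^0.39 · 1.35^-0.2)]^(1/0.74).
(596/950)^0.27 = 0.8817
11100^0.39 = 37.82
1.35^-0.2 = 0.9417
Denominator = 0.99 × 0.8817 × 37.82 × 0.9417 = 31.09
D / 31.09 = 188 / 31.09 = 6.047
d = 6.047^(1/0.74) = 6.047^1.3514 = 11.38 m

d ≈ 11.4 m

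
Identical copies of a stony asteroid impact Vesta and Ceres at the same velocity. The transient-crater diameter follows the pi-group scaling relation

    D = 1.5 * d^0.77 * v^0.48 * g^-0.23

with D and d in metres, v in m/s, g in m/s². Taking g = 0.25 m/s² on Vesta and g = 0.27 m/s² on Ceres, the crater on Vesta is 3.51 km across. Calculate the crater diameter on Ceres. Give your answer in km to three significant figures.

D ≈ 3.45 km

All impactor-dependent factors cancel in the ratio, leaving D_Ceres/D_Vesta = (g_Ceres/g_Vesta)^-0.23.
(0.27/0.25)^-0.23 = 1.080^-0.23 = 0.9825
D_Ceres = 0.9825 × 3.51 km = 3.45 km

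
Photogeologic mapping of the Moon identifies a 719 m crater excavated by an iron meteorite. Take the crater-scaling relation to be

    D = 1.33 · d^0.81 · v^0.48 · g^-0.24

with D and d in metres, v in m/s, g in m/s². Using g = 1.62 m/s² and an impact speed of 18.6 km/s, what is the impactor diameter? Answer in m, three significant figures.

Rearranging for d: d = [D / (1.33 · 18600^0.48 · 1.62^-0.24)]^(1/0.81).
18600^0.48 = 112.0
1.62^-0.24 = 0.8907
Denominator = 1.33 × 112.0 × 0.8907 = 132.7
D / 132.7 = 719 / 132.7 = 5.418
d = 5.418^(1/0.81) = 5.418^1.2346 = 8.054 m

d ≈ 8.05 m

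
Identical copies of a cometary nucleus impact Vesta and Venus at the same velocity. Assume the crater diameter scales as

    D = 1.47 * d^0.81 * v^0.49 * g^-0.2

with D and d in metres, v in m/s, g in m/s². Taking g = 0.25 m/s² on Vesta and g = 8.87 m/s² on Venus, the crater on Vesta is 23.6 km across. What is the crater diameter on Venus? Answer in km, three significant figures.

All impactor-dependent factors cancel in the ratio, leaving D_Venus/D_Vesta = (g_Venus/g_Vesta)^-0.2.
(8.87/0.25)^-0.2 = 35.48^-0.2 = 0.4898
D_Venus = 0.4898 × 23.6 km = 11.6 km

D ≈ 11.6 km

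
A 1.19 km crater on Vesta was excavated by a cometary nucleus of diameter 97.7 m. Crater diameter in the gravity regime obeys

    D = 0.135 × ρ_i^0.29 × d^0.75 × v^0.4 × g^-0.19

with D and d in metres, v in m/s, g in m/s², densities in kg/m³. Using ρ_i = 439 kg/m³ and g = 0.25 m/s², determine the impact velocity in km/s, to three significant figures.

Rearranging for v: v = [D / (0.135 · 439^0.29 · 97.7^0.75 · 0.25^-0.19)]^(1/0.4).
D = 1190 m.
439^0.29 = 5.839
97.7^0.75 = 31.08
0.25^-0.19 = 1.301
Denominator = 0.135 × 5.839 × 31.08 × 1.301 = 31.87
D / 31.87 = 1190 / 31.87 = 37.34
v = 37.34^(1/0.4) = 37.34^2.5 = 8520 m/s

v ≈ 8.52 km/s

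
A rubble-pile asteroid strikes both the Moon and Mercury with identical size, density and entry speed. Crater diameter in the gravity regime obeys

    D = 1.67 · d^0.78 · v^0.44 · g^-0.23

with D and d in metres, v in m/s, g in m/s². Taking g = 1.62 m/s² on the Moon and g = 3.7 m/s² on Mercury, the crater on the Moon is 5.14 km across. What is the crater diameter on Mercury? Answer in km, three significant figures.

All impactor-dependent factors cancel in the ratio, leaving D_Mercury/D_Moon = (g_Mercury/g_Moon)^-0.23.
(3.7/1.62)^-0.23 = 2.284^-0.23 = 0.8270
D_Mercury = 0.8270 × 5.14 km = 4.25 km

D ≈ 4.25 km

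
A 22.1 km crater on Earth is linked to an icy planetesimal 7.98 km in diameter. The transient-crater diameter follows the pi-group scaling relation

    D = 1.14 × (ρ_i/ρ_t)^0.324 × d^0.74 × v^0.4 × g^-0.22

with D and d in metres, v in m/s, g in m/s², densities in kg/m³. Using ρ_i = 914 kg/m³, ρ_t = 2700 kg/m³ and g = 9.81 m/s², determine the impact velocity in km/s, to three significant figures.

Rearranging for v: v = [D / (1.14 · (914/2700)^0.324 · 7980^0.74 · 9.81^-0.22)]^(1/0.4).
D = 22100 m.
(914/2700)^0.324 = 0.7040
7980^0.74 = 771.8
9.81^-0.22 = 0.6051
Denominator = 1.14 × 0.7040 × 771.8 × 0.6051 = 374.8
D / 374.8 = 22100 / 374.8 = 58.96
v = 58.96^(1/0.4) = 58.96^2.5 = 26693 m/s

v ≈ 26.7 km/s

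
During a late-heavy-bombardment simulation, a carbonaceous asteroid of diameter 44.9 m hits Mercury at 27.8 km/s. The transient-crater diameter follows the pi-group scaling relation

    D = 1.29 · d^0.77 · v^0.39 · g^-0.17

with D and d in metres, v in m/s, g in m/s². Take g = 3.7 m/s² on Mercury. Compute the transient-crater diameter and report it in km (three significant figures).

In SI units: v = 27800 m/s.
d^0.77 = 44.9^0.77 = 18.72
v^0.39 = 27800^0.39 = 54.10
g^-0.17 = 3.7^-0.17 = 0.8006
D = 1.29 × 18.72 × 54.10 × 0.8006 = 1046 m
   = 1.046 km

D ≈ 1.05 km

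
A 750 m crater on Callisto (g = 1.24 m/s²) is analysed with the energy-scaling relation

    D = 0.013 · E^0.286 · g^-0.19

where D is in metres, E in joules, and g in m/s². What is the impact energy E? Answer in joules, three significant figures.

E ≈ 5.12 × 10^16 J

Rearranging: E = [D / (0.013 · g^-0.19)]^(1/0.286).
g^-0.19 = 1.24^-0.19 = 0.9600
D / (0.013 × 0.9600) = 750 / (0.01248) = 6.010 × 10^4
E = (6.010 × 10^4)^3.4965 = 5.121 × 10^16 J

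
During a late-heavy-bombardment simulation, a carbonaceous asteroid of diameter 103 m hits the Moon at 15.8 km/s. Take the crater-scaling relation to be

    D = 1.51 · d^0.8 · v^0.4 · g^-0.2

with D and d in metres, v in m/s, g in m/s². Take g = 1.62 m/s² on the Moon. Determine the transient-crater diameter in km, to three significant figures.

D ≈ 2.67 km

In SI units: v = 15800 m/s.
d^0.8 = 103^0.8 = 40.76
v^0.4 = 15800^0.4 = 47.80
g^-0.2 = 1.62^-0.2 = 0.9080
D = 1.51 × 40.76 × 47.80 × 0.9080 = 2671 m
   = 2.671 km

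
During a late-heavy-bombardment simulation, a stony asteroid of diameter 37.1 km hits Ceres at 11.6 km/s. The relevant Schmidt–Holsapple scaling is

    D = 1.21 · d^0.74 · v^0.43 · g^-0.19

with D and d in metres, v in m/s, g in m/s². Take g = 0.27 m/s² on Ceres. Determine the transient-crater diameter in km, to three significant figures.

In SI units: d = 37100 m, v = 11600 m/s.
d^0.74 = 37100^0.74 = 2406
v^0.43 = 11600^0.43 = 55.94
g^-0.19 = 0.27^-0.19 = 1.282
D = 1.21 × 2406 × 55.94 × 1.282 = 2.088 × 10^5 m
   = 208.8 km

D ≈ 209 km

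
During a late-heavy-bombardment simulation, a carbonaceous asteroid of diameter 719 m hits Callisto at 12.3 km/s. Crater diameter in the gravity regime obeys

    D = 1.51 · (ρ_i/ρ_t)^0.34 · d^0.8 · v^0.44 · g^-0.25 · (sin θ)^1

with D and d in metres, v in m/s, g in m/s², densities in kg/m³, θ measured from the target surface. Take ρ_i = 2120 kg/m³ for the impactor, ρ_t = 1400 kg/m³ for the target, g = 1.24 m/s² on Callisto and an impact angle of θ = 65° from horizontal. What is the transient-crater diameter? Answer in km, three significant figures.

D ≈ 18.2 km

In SI units: v = 12300 m/s.
(ρ_i/ρ_t)^0.34 = (2120/1400)^0.34 = 1.152
d^0.8 = 719^0.8 = 192.9
v^0.44 = 12300^0.44 = 63.03
g^-0.25 = 1.24^-0.25 = 0.9476
(sin 65°)^1 = 0.9063^1 = 0.9063
D = 1.51 × 1.152 × 192.9 × 63.03 × 0.9476 × 0.9063 = 18164 m
   = 18.16 km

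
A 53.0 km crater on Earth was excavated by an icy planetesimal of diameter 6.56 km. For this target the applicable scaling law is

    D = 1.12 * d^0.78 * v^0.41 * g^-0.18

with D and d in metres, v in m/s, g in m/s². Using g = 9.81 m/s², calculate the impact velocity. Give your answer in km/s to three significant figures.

Rearranging for v: v = [D / (1.12 · 6560^0.78 · 9.81^-0.18)]^(1/0.41).
D = 53000 m.
6560^0.78 = 948.8
9.81^-0.18 = 0.6630
Denominator = 1.12 × 948.8 × 0.6630 = 704.5
D / 704.5 = 53000 / 704.5 = 75.23
v = 75.23^(1/0.41) = 75.23^2.439 = 37715 m/s

v ≈ 37.7 km/s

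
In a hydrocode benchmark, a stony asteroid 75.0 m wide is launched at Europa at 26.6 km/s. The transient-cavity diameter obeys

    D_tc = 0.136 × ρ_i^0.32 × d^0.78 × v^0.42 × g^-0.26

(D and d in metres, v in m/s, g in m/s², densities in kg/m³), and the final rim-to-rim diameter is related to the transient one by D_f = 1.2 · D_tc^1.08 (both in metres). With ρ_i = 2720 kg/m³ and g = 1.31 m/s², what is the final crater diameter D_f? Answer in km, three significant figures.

v = 26600 m/s.
ρ_i^0.32 = 2720^0.32 = 12.56
d^0.78 = 75^0.78 = 29.01
v^0.42 = 26600^0.42 = 72.19
g^-0.26 = 1.31^-0.26 = 0.9322
D_tc = 0.136 × 12.56 × 29.01 × 72.19 × 0.9322 = 3335 m
D_f = 1.2 × (3335)^1.08 = 7658 m
     = 7.658 km

D_f ≈ 7.66 km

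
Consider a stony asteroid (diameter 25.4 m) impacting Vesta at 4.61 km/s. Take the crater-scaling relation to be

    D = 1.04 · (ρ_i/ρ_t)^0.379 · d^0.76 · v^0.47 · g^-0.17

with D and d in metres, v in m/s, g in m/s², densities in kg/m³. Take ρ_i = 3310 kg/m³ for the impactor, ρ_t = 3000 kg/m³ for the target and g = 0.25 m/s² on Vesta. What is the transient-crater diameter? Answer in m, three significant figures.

In SI units: v = 4610 m/s.
(ρ_i/ρ_t)^0.379 = (3310/3000)^0.379 = 1.038
d^0.76 = 25.4^0.76 = 11.69
v^0.47 = 4610^0.47 = 52.72
g^-0.17 = 0.25^-0.17 = 1.266
D = 1.04 × 1.038 × 11.69 × 52.72 × 1.266 = 842.3 m

D ≈ 842 m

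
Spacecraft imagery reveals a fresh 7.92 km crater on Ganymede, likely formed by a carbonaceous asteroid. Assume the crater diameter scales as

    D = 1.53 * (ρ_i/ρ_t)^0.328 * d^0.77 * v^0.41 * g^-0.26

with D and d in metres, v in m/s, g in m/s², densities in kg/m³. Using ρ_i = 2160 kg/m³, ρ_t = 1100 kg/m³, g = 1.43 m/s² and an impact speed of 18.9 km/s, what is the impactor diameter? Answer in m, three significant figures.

d ≈ 298 m

Rearranging for d: d = [D / (1.53 · (2160/1100)^0.328 · 18900^0.41 · 1.43^-0.26)]^(1/0.77).
D = 7920 m.
(2160/1100)^0.328 = 1.248
18900^0.41 = 56.67
1.43^-0.26 = 0.9112
Denominator = 1.53 × 1.248 × 56.67 × 0.9112 = 98.60
D / 98.60 = 7920 / 98.60 = 80.32
d = 80.32^(1/0.77) = 80.32^1.2987 = 297.7 m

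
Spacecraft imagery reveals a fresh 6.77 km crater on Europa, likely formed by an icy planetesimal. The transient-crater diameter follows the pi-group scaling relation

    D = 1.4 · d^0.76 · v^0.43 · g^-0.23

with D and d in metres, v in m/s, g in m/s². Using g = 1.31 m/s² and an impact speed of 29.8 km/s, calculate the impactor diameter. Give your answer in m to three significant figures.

Rearranging for d: d = [D / (1.4 · 29800^0.43 · 1.31^-0.23)]^(1/0.76).
D = 6770 m.
29800^0.43 = 83.93
1.31^-0.23 = 0.9398
Denominator = 1.4 × 83.93 × 0.9398 = 110.4
D / 110.4 = 6770 / 110.4 = 61.32
d = 61.32^(1/0.76) = 61.32^1.3158 = 225.0 m

d ≈ 225 m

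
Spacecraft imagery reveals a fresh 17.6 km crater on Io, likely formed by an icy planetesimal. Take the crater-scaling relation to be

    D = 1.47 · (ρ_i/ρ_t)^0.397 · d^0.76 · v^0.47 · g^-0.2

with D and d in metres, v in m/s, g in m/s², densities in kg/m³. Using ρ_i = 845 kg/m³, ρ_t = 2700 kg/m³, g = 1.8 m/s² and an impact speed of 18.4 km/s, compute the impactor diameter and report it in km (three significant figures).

d ≈ 1.15 km

Rearranging for d: d = [D / (1.47 · (845/2700)^0.397 · 18400^0.47 · 1.8^-0.2)]^(1/0.76).
D = 17600 m.
(845/2700)^0.397 = 0.6305
18400^0.47 = 101.0
1.8^-0.2 = 0.8891
Denominator = 1.47 × 0.6305 × 101.0 × 0.8891 = 83.23
D / 83.23 = 17600 / 83.23 = 211.5
d = 211.5^(1/0.76) = 211.5^1.3158 = 1147 m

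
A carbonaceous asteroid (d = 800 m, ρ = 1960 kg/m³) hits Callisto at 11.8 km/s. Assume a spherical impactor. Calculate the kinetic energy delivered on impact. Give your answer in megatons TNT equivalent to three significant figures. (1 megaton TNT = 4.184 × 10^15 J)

E ≈ 8740 Mt TNT

v = 11800 m/s.
Mass m = (π/6) ρ d³ = (π/6) × 1960 × (800)³ = 5.254 × 10^11 kg
E = ½ m v² = 0.5 × 5.254 × 10^11 × (11800)² = 3.658 × 10^19 J
   = 3.658 × 10^19 / 4.184×10^15 = 8743 Mt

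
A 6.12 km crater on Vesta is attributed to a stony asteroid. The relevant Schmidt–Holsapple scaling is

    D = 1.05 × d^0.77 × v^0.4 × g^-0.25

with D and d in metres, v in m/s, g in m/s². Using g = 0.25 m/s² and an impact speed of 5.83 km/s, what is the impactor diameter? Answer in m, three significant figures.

d ≈ 548 m

Rearranging for d: d = [D / (1.05 · 5830^0.4 · 0.25^-0.25)]^(1/0.77).
D = 6120 m.
5830^0.4 = 32.08
0.25^-0.25 = 1.414
Denominator = 1.05 × 32.08 × 1.414 = 47.63
D / 47.63 = 6120 / 47.63 = 128.5
d = 128.5^(1/0.77) = 128.5^1.2987 = 548.1 m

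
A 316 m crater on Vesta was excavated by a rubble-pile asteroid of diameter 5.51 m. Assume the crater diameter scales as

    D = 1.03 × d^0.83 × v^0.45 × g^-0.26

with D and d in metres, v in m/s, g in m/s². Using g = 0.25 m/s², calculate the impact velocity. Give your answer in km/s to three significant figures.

Rearranging for v: v = [D / (1.03 · 5.51^0.83 · 0.25^-0.26)]^(1/0.45).
5.51^0.83 = 4.122
0.25^-0.26 = 1.434
Denominator = 1.03 × 4.122 × 1.434 = 6.088
D / 6.088 = 316 / 6.088 = 51.91
v = 51.91^(1/0.45) = 51.91^2.2222 = 6481 m/s

v ≈ 6.48 km/s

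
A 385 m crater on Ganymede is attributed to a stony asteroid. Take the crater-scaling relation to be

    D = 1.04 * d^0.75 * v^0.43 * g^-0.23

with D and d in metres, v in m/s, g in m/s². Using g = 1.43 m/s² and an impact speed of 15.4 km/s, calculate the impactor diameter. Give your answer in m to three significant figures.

Rearranging for d: d = [D / (1.04 · 15400^0.43 · 1.43^-0.23)]^(1/0.75).
15400^0.43 = 63.19
1.43^-0.23 = 0.9210
Denominator = 1.04 × 63.19 × 0.9210 = 60.53
D / 60.53 = 385 / 60.53 = 6.360
d = 6.360^(1/0.75) = 6.360^1.3333 = 11.78 m

d ≈ 11.8 m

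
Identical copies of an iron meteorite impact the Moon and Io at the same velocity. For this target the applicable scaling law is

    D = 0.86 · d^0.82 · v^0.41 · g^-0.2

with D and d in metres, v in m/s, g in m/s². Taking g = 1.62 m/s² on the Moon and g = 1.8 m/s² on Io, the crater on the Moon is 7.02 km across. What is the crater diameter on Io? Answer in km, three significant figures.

D ≈ 6.87 km

All impactor-dependent factors cancel in the ratio, leaving D_Io/D_Moon = (g_Io/g_Moon)^-0.2.
(1.8/1.62)^-0.2 = 1.111^-0.2 = 0.9792
D_Io = 0.9792 × 7.02 km = 6.87 km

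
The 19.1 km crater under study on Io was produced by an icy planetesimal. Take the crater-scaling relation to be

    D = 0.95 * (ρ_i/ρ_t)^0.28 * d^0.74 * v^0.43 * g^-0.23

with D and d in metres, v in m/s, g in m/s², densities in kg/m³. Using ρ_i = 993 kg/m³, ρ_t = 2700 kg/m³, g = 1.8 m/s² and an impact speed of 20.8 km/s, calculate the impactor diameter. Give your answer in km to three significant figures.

d ≈ 3.55 km

Rearranging for d: d = [D / (0.95 · (993/2700)^0.28 · 20800^0.43 · 1.8^-0.23)]^(1/0.74).
D = 19100 m.
(993/2700)^0.28 = 0.7557
20800^0.43 = 71.91
1.8^-0.23 = 0.8735
Denominator = 0.95 × 0.7557 × 71.91 × 0.8735 = 45.09
D / 45.09 = 19100 / 45.09 = 423.6
d = 423.6^(1/0.74) = 423.6^1.3514 = 3549 m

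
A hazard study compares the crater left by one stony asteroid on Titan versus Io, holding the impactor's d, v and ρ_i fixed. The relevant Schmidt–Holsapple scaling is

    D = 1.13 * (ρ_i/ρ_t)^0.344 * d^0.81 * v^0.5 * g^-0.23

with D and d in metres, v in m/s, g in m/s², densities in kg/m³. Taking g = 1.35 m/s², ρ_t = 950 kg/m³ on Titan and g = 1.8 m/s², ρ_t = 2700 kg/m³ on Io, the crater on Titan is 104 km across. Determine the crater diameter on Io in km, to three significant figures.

D ≈ 68.0 km

The impactor-only factors (d, v, ρ_i) cancel in the ratio, leaving D_Io/D_Titan = (g_Io/g_Titan)^-0.23 · (ρ_t,Titan/ρ_t,Io)^0.344.
(1.8/1.35)^-0.23 = 1.333^-0.23 = 0.9360
(950/2700)^0.344 = 0.3519^0.344 = 0.6982
Ratio = 0.9360 × 0.6982 = 0.6535
D_Io = 0.6535 × 104 km = 68.0 km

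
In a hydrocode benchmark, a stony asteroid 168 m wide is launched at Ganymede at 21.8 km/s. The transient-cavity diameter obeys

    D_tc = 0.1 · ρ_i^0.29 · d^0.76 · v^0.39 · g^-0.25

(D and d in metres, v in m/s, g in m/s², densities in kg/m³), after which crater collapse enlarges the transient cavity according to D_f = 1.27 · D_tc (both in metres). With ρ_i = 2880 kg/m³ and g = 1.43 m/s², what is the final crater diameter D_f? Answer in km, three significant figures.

D_f ≈ 2.83 km

v = 21800 m/s.
ρ_i^0.29 = 2880^0.29 = 10.07
d^0.76 = 168^0.76 = 49.12
v^0.39 = 21800^0.39 = 49.20
g^-0.25 = 1.43^-0.25 = 0.9145
D_tc = 0.1 × 10.07 × 49.12 × 49.20 × 0.9145 = 2226 m
D_f = 1.27 × 2226 = 2827 m
     = 2.827 km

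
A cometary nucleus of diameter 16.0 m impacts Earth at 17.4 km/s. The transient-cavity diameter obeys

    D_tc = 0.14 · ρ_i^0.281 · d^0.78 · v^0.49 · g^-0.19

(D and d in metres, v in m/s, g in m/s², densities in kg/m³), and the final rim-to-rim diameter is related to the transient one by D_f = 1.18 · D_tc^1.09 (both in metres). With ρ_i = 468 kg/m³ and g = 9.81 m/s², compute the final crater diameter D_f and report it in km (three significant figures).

D_f ≈ 1.10 km

v = 17400 m/s.
ρ_i^0.281 = 468^0.281 = 5.628
d^0.78 = 16^0.78 = 8.694
v^0.49 = 17400^0.49 = 119.6
g^-0.19 = 9.81^-0.19 = 0.6480
D_tc = 0.14 × 5.628 × 8.694 × 119.6 × 0.6480 = 530.9 m
D_f = 1.18 × (530.9)^1.09 = 1102 m
     = 1.102 km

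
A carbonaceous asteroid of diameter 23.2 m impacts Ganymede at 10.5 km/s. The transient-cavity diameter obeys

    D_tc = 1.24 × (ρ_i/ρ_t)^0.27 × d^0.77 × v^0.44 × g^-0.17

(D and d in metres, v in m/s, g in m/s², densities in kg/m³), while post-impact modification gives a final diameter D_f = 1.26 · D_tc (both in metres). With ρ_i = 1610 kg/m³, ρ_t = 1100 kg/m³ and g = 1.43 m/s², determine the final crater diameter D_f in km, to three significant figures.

D_f ≈ 1.08 km

v = 10500 m/s.
(ρ_i/ρ_t)^0.27 = (1610/1100)^0.27 = 1.108
d^0.77 = 23.2^0.77 = 11.26
v^0.44 = 10500^0.44 = 58.79
g^-0.17 = 1.43^-0.17 = 0.9410
D_tc = 1.24 × 1.108 × 11.26 × 58.79 × 0.9410 = 855.8 m
D_f = 1.26 × 855.8 = 1078 m
     = 1.078 km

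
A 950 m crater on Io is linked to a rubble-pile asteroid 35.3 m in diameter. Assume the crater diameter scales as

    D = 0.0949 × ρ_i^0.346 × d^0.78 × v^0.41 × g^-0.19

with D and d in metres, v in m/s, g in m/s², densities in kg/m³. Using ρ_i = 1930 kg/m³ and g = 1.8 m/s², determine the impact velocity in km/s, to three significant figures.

v ≈ 14.4 km/s

Rearranging for v: v = [D / (0.0949 · 1930^0.346 · 35.3^0.78 · 1.8^-0.19)]^(1/0.41).
1930^0.346 = 13.70
35.3^0.78 = 16.12
1.8^-0.19 = 0.8943
Denominator = 0.0949 × 13.70 × 16.12 × 0.8943 = 18.74
D / 18.74 = 950 / 18.74 = 50.69
v = 50.69^(1/0.41) = 50.69^2.439 = 14398 m/s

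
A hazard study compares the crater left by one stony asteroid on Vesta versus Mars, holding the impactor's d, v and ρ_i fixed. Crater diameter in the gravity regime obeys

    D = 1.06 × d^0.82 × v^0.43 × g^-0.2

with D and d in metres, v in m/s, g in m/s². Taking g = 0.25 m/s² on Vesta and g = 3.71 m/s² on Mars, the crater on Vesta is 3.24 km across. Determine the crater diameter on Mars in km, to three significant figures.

All impactor-dependent factors cancel in the ratio, leaving D_Mars/D_Vesta = (g_Mars/g_Vesta)^-0.2.
(3.71/0.25)^-0.2 = 14.84^-0.2 = 0.5831
D_Mars = 0.5831 × 3.24 km = 1.89 km

D ≈ 1.89 km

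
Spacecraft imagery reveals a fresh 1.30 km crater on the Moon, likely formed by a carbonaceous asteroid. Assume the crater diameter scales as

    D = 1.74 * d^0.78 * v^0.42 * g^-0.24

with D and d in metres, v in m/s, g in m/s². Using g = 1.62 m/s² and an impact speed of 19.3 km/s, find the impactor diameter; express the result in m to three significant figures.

d ≈ 27.6 m

Rearranging for d: d = [D / (1.74 · 19300^0.42 · 1.62^-0.24)]^(1/0.78).
D = 1300 m.
19300^0.42 = 63.09
1.62^-0.24 = 0.8907
Denominator = 1.74 × 63.09 × 0.8907 = 97.78
D / 97.78 = 1300 / 97.78 = 13.30
d = 13.30^(1/0.78) = 13.30^1.2821 = 27.60 m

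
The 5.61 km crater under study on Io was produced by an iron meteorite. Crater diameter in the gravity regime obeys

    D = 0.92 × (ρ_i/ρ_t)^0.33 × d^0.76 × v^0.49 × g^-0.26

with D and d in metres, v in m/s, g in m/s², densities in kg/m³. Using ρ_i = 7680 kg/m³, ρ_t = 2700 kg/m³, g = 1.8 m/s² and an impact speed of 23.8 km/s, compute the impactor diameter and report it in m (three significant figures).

Rearranging for d: d = [D / (0.92 · (7680/2700)^0.33 · 23800^0.49 · 1.8^-0.26)]^(1/0.76).
D = 5610 m.
(7680/2700)^0.33 = 1.412
23800^0.49 = 139.5
1.8^-0.26 = 0.8583
Denominator = 0.92 × 1.412 × 139.5 × 0.8583 = 155.5
D / 155.5 = 5610 / 155.5 = 36.08
d = 36.08^(1/0.76) = 36.08^1.3158 = 112.0 m

d ≈ 112 m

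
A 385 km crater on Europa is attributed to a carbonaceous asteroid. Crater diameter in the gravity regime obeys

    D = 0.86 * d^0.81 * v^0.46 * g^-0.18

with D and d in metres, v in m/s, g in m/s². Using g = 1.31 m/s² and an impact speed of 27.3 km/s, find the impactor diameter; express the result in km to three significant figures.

d ≈ 30.4 km

Rearranging for d: d = [D / (0.86 · 27300^0.46 · 1.31^-0.18)]^(1/0.81).
D = 385000 m.
27300^0.46 = 109.8
1.31^-0.18 = 0.9526
Denominator = 0.86 × 109.8 × 0.9526 = 89.95
D / 89.95 = 385000 / 89.95 = 4280
d = 4280^(1/0.81) = 4280^1.2346 = 30436 m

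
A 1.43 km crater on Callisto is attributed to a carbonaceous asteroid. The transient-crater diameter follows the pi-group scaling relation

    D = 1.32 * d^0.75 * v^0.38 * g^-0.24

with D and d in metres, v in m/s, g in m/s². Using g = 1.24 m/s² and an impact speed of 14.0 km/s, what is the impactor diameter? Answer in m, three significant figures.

Rearranging for d: d = [D / (1.32 · 14000^0.38 · 1.24^-0.24)]^(1/0.75).
D = 1430 m.
14000^0.38 = 37.63
1.24^-0.24 = 0.9497
Denominator = 1.32 × 37.63 × 0.9497 = 47.17
D / 47.17 = 1430 / 47.17 = 30.32
d = 30.32^(1/0.75) = 30.32^1.3333 = 94.53 m

d ≈ 94.5 m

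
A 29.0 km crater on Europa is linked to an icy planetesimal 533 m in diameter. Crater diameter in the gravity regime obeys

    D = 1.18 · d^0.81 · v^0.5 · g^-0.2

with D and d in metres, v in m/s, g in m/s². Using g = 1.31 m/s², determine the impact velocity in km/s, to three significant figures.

Rearranging for v: v = [D / (1.18 · 533^0.81 · 1.31^-0.2)]^(1/0.5).
D = 29000 m.
533^0.81 = 161.7
1.31^-0.2 = 0.9474
Denominator = 1.18 × 161.7 × 0.9474 = 180.8
D / 180.8 = 29000 / 180.8 = 160.4
v = 160.4^(1/0.5) = 160.4^2 = 25728 m/s

v ≈ 25.7 km/s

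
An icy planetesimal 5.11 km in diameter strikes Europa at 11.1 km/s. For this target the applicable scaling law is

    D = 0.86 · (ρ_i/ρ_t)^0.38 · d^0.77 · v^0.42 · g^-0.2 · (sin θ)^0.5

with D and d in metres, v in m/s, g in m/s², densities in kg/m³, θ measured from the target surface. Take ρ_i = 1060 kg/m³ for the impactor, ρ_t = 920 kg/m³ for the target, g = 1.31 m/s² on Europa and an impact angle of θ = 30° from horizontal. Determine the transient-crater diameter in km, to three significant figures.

In SI units: d = 5110 m, v = 11100 m/s.
(ρ_i/ρ_t)^0.38 = (1060/920)^0.38 = 1.055
d^0.77 = 5110^0.77 = 716.9
v^0.42 = 11100^0.42 = 50.01
g^-0.2 = 1.31^-0.2 = 0.9474
(sin 30°)^0.5 = 0.5000^0.5 = 0.7071
D = 0.86 × 1.055 × 716.9 × 50.01 × 0.9474 × 0.7071 = 21791 m
   = 21.79 km

D ≈ 21.8 km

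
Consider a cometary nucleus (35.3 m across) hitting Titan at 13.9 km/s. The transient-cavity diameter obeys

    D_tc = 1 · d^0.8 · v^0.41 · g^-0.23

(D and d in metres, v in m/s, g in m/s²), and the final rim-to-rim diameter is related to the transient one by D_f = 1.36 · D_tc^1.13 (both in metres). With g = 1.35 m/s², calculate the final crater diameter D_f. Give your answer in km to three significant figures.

v = 13900 m/s.
d^0.8 = 35.3^0.8 = 17.31
v^0.41 = 13900^0.41 = 49.96
g^-0.23 = 1.35^-0.23 = 0.9333
D_tc = 1 × 17.31 × 49.96 × 0.9333 = 807.1 m
D_f = 1.36 × (807.1)^1.13 = 2620 m
     = 2.620 km

D_f ≈ 2.62 km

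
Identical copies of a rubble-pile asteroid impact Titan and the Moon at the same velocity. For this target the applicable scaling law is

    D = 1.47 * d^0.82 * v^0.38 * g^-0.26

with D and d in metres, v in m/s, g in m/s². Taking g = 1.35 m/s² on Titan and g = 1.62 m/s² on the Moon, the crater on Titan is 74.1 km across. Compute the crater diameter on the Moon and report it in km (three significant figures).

D ≈ 70.7 km

All impactor-dependent factors cancel in the ratio, leaving D_Moon/D_Titan = (g_Moon/g_Titan)^-0.26.
(1.62/1.35)^-0.26 = 1.200^-0.26 = 0.9537
D_Moon = 0.9537 × 74.1 km = 70.7 km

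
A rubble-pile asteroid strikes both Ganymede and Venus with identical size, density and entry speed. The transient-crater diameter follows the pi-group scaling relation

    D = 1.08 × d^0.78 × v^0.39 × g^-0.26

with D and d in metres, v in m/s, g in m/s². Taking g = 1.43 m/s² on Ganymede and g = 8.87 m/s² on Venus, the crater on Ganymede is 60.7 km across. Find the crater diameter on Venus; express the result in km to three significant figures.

D ≈ 37.8 km

All impactor-dependent factors cancel in the ratio, leaving D_Venus/D_Ganymede = (g_Venus/g_Ganymede)^-0.26.
(8.87/1.43)^-0.26 = 6.203^-0.26 = 0.6222
D_Venus = 0.6222 × 60.7 km = 37.8 km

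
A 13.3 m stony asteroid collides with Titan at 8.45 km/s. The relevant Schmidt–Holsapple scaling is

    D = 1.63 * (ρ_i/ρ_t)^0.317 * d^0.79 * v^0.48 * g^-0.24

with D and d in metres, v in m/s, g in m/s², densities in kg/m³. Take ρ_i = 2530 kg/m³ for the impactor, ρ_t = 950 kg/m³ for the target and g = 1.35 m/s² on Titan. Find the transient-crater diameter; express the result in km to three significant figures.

D ≈ 1.23 km

In SI units: v = 8450 m/s.
(ρ_i/ρ_t)^0.317 = (2530/950)^0.317 = 1.364
d^0.79 = 13.3^0.79 = 7.724
v^0.48 = 8450^0.48 = 76.72
g^-0.24 = 1.35^-0.24 = 0.9305
D = 1.63 × 1.364 × 7.724 × 76.72 × 0.9305 = 1226 m
   = 1.226 km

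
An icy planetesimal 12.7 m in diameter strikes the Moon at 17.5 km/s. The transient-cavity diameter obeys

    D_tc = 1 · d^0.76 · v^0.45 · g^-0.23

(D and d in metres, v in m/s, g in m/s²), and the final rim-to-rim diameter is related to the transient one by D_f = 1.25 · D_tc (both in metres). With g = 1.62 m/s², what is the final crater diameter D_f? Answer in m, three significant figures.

v = 17500 m/s.
d^0.76 = 12.7^0.76 = 6.901
v^0.45 = 17500^0.45 = 81.16
g^-0.23 = 1.62^-0.23 = 0.8950
D_tc = 1 × 6.901 × 81.16 × 0.8950 = 501.3 m
D_f = 1.25 × 501.3 = 626.6 m

D_f ≈ 627 m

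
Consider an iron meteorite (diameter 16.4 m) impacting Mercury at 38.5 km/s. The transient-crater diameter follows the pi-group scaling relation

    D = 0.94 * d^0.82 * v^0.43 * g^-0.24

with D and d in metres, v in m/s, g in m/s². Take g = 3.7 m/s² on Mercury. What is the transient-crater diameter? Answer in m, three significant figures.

In SI units: v = 38500 m/s.
d^0.82 = 16.4^0.82 = 9.912
v^0.43 = 38500^0.43 = 93.70
g^-0.24 = 3.7^-0.24 = 0.7305
D = 0.94 × 9.912 × 93.70 × 0.7305 = 637.7 m

D ≈ 638 m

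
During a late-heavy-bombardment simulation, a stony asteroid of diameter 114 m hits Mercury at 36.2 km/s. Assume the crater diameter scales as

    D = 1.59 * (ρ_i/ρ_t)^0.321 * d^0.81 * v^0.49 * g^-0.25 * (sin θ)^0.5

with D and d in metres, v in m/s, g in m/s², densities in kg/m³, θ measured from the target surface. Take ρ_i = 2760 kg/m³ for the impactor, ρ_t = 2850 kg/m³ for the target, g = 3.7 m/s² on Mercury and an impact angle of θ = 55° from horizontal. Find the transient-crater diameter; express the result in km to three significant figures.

In SI units: v = 36200 m/s.
(ρ_i/ρ_t)^0.321 = (2760/2850)^0.321 = 0.9898
d^0.81 = 114^0.81 = 46.35
v^0.49 = 36200^0.49 = 171.3
g^-0.25 = 3.7^-0.25 = 0.7210
(sin 55°)^0.5 = 0.8192^0.5 = 0.9051
D = 1.59 × 0.9898 × 46.35 × 171.3 × 0.7210 × 0.9051 = 8154 m
   = 8.154 km

D ≈ 8.15 km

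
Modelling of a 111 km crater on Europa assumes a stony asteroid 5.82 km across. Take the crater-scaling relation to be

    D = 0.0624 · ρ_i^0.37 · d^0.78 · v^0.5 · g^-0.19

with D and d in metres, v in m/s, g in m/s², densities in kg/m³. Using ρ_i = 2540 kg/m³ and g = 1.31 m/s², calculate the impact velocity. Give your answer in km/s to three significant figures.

Rearranging for v: v = [D / (0.0624 · 2540^0.37 · 5820^0.78 · 1.31^-0.19)]^(1/0.5).
D = 111000 m.
2540^0.37 = 18.19
5820^0.78 = 864.3
1.31^-0.19 = 0.9500
Denominator = 0.0624 × 18.19 × 864.3 × 0.9500 = 932.0
D / 932.0 = 111000 / 932.0 = 119.1
v = 119.1^(1/0.5) = 119.1^2 = 14185 m/s

v ≈ 14.2 km/s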